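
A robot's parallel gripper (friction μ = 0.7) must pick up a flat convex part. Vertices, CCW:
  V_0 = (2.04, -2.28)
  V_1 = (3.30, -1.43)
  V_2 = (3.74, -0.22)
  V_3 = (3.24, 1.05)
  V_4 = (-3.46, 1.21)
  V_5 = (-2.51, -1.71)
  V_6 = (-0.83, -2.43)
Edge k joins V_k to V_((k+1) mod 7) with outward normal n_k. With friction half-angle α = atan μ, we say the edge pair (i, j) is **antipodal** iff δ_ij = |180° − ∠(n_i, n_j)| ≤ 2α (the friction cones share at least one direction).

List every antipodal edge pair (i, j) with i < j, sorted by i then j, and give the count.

α = atan 0.7 = 34.99°;  2α = 69.98°
n_0 = (+0.5592, -0.8290)
n_1 = (+0.9398, -0.3417)
n_2 = (+0.9305, +0.3663)
n_3 = (+0.0239, +0.9997)
n_4 = (-0.9509, -0.3094)
n_5 = (-0.3939, -0.9191)
n_6 = (+0.0522, -0.9986)
  (0,1): δ = 143.99°  ·
  (0,2): δ = 102.51°  ·
  (0,3): δ = 35.37°  ✓
  (0,4): δ = 74.02°  ·
  (0,5): δ = 122.80°  ·
  (0,6): δ = 148.99°  ·
  (1,2): δ = 138.53°  ·
  (1,3): δ = 71.38°  ·
  (1,4): δ = 38.01°  ✓
  (1,5): δ = 86.78°  ·
  (1,6): δ = 112.97°  ·
  (2,3): δ = 112.86°  ·
  (2,4): δ = 3.47°  ✓
  (2,5): δ = 45.31°  ✓
  (2,6): δ = 71.50°  ·
  (3,4): δ = 70.61°  ·
  (3,5): δ = 21.83°  ✓
  (3,6): δ = 4.36°  ✓
  (4,5): δ = 131.22°  ·
  (4,6): δ = 105.03°  ·
  (5,6): δ = 153.81°  ·
antipodal pairs: 6

count = 6; pairs: (0,3), (1,4), (2,4), (2,5), (3,5), (3,6)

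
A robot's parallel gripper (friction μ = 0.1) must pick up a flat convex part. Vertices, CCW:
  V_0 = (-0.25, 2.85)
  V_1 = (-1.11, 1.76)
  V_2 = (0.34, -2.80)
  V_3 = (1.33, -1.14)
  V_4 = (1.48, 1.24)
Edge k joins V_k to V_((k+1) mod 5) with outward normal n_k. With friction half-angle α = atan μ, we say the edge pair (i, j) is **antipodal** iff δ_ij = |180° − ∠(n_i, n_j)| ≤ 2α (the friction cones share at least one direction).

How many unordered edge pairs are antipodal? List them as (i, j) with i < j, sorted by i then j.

count = 1; pairs: (0,2)

α = atan 0.1 = 5.71°;  2α = 11.42°
n_0 = (-0.7851, +0.6194)
n_1 = (-0.9530, -0.3030)
n_2 = (+0.8589, -0.5122)
n_3 = (+0.9980, -0.0629)
n_4 = (+0.6813, +0.7320)
  (0,1): δ = 124.09°  ·
  (0,2): δ = 7.46°  ✓
  (0,3): δ = 34.67°  ·
  (0,4): δ = 85.33°  ·
  (1,2): δ = 48.45°  ·
  (1,3): δ = 21.25°  ·
  (1,4): δ = 29.42°  ·
  (2,3): δ = 152.80°  ·
  (2,4): δ = 102.13°  ·
  (3,4): δ = 129.34°  ·
antipodal pairs: 1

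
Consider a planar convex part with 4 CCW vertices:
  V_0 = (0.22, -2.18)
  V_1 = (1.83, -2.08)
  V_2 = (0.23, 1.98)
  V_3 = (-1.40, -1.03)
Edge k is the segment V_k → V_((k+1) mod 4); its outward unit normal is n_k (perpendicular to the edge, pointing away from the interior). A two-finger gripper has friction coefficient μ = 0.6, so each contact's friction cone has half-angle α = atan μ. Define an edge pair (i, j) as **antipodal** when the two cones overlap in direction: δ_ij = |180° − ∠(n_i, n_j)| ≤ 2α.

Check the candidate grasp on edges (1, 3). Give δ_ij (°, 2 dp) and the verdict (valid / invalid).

α = atan 0.6 = 30.96°;  2α = 61.93°
edge 1: e_1 = (-1.60, +4.06);  n_1 = (+0.9304, +0.3666)
edge 3: e_3 = (+1.62, -1.15);  n_3 = (-0.5789, -0.8154)
∠(n_1, n_3) = 146.88°
δ = |180° − 146.88°| = 33.12°
33.12° ≤ 2α = 61.93°  →  valid

δ = 33.12°, valid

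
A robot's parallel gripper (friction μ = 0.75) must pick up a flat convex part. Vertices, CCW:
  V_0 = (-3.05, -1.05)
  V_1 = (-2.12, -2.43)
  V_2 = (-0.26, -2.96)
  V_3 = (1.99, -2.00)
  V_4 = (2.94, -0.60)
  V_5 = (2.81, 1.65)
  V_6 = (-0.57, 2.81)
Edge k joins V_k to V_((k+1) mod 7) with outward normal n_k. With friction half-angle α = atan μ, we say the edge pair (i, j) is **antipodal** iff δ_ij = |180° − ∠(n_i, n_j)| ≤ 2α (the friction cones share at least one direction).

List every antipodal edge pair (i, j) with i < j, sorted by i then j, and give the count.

count = 10; pairs: (0,3), (0,4), (0,5), (1,4), (1,5), (1,6), (2,5), (2,6), (3,6), (4,6)

α = atan 0.75 = 36.87°;  2α = 73.74°
n_0 = (-0.8293, -0.5589)
n_1 = (-0.2740, -0.9617)
n_2 = (+0.3924, -0.9198)
n_3 = (+0.8275, -0.5615)
n_4 = (+0.9983, +0.0577)
n_5 = (+0.3246, +0.9458)
n_6 = (-0.8413, +0.5405)
  (0,1): δ = 139.88°  ·
  (0,2): δ = 100.87°  ·
  (0,3): δ = 68.14°  ✓
  (0,4): δ = 30.67°  ✓
  (0,5): δ = 37.08°  ✓
  (0,6): δ = 113.30°  ·
  (1,2): δ = 140.99°  ·
  (1,3): δ = 108.25°  ·
  (1,4): δ = 70.79°  ✓
  (1,5): δ = 3.04°  ✓
  (1,6): δ = 73.18°  ✓
  (2,3): δ = 147.27°  ·
  (2,4): δ = 109.80°  ·
  (2,5): δ = 42.05°  ✓
  (2,6): δ = 34.17°  ✓
  (3,4): δ = 142.53°  ·
  (3,5): δ = 74.78°  ·
  (3,6): δ = 1.44°  ✓
  (4,5): δ = 112.25°  ·
  (4,6): δ = 36.03°  ✓
  (5,6): δ = 103.78°  ·
antipodal pairs: 10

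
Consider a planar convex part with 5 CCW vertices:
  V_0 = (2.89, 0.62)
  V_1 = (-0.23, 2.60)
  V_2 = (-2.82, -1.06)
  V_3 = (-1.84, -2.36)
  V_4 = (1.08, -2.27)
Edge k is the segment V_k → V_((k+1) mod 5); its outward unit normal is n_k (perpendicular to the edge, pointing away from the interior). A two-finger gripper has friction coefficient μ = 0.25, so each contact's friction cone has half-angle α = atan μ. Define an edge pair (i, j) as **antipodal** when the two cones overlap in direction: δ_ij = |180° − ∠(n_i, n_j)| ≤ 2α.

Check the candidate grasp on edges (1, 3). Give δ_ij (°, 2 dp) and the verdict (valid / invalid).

α = atan 0.25 = 14.04°;  2α = 28.07°
edge 1: e_1 = (-2.59, -3.66);  n_1 = (-0.8163, +0.5776)
edge 3: e_3 = (+2.92, +0.09);  n_3 = (+0.0308, -0.9995)
∠(n_1, n_3) = 127.05°
δ = |180° − 127.05°| = 52.95°
52.95° > 2α = 28.07°  →  invalid

δ = 52.95°, invalid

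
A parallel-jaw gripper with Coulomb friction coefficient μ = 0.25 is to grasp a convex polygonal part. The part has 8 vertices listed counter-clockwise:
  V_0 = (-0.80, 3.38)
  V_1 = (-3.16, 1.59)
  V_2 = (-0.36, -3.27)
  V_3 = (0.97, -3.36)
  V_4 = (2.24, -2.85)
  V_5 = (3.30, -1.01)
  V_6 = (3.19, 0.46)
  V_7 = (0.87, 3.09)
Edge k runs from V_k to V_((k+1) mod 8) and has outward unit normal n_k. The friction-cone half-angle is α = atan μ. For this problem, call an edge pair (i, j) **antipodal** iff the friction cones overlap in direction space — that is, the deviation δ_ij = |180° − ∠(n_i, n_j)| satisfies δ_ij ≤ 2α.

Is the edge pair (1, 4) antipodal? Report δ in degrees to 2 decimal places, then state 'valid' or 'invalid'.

δ = 59.89°, invalid

α = atan 0.25 = 14.04°;  2α = 28.07°
edge 1: e_1 = (+2.80, -4.86);  n_1 = (-0.8665, -0.4992)
edge 4: e_4 = (+1.06, +1.84);  n_4 = (+0.8665, -0.4992)
∠(n_1, n_4) = 120.11°
δ = |180° − 120.11°| = 59.89°
59.89° > 2α = 28.07°  →  invalid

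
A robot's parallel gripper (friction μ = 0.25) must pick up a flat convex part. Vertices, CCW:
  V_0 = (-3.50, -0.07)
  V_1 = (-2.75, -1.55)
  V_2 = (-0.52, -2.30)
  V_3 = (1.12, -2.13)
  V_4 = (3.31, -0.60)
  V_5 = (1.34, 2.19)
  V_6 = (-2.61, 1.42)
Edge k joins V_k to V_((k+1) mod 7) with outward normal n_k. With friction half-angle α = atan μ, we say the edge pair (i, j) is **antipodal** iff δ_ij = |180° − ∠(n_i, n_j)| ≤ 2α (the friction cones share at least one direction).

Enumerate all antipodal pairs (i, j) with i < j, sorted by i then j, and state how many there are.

α = atan 0.25 = 14.04°;  2α = 28.07°
n_0 = (-0.8920, -0.4520)
n_1 = (-0.3188, -0.9478)
n_2 = (+0.1031, -0.9947)
n_3 = (+0.5727, -0.8198)
n_4 = (+0.8169, +0.5768)
n_5 = (-0.1913, +0.9815)
n_6 = (-0.8585, +0.5128)
  (0,1): δ = 135.46°  ·
  (0,2): δ = 110.96°  ·
  (0,3): δ = 81.93°  ·
  (0,4): δ = 8.35°  ✓
  (0,5): δ = 74.16°  ·
  (0,6): δ = 122.28°  ·
  (1,2): δ = 155.49°  ·
  (1,3): δ = 126.47°  ·
  (1,4): δ = 36.19°  ·
  (1,5): δ = 29.62°  ·
  (1,6): δ = 77.74°  ·
  (2,3): δ = 150.98°  ·
  (2,4): δ = 60.69°  ·
  (2,5): δ = 5.11°  ✓
  (2,6): δ = 53.23°  ·
  (3,4): δ = 89.71°  ·
  (3,5): δ = 23.91°  ✓
  (3,6): δ = 24.21°  ✓
  (4,5): δ = 114.19°  ·
  (4,6): δ = 66.08°  ·
  (5,6): δ = 131.88°  ·
antipodal pairs: 4

count = 4; pairs: (0,4), (2,5), (3,5), (3,6)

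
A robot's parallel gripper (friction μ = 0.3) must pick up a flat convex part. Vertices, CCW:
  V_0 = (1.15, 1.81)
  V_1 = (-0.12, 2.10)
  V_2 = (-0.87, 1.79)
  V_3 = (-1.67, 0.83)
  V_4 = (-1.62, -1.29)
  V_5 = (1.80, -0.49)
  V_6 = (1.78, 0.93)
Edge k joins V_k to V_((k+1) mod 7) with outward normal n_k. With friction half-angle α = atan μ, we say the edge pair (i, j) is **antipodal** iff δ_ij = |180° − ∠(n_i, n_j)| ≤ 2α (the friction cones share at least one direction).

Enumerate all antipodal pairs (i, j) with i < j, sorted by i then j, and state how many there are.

α = atan 0.3 = 16.70°;  2α = 33.40°
n_0 = (+0.2226, +0.9749)
n_1 = (-0.3820, +0.9242)
n_2 = (-0.7682, +0.6402)
n_3 = (-0.9997, -0.0236)
n_4 = (+0.2278, -0.9737)
n_5 = (+0.9999, +0.0141)
n_6 = (+0.8131, +0.5821)
  (0,1): δ = 144.68°  ·
  (0,2): δ = 116.94°  ·
  (0,3): δ = 75.79°  ·
  (0,4): δ = 26.03°  ✓
  (0,5): δ = 103.67°  ·
  (0,6): δ = 138.46°  ·
  (1,2): δ = 152.26°  ·
  (1,3): δ = 111.11°  ·
  (1,4): δ = 9.29°  ✓
  (1,5): δ = 68.35°  ·
  (1,6): δ = 103.14°  ·
  (2,3): δ = 138.84°  ·
  (2,4): δ = 37.03°  ·
  (2,5): δ = 40.61°  ·
  (2,6): δ = 75.40°  ·
  (3,4): δ = 78.19°  ·
  (3,5): δ = 0.54°  ✓
  (3,6): δ = 34.25°  ·
  (4,5): δ = 102.36°  ·
  (4,6): δ = 67.57°  ·
  (5,6): δ = 145.21°  ·
antipodal pairs: 3

count = 3; pairs: (0,4), (1,4), (3,5)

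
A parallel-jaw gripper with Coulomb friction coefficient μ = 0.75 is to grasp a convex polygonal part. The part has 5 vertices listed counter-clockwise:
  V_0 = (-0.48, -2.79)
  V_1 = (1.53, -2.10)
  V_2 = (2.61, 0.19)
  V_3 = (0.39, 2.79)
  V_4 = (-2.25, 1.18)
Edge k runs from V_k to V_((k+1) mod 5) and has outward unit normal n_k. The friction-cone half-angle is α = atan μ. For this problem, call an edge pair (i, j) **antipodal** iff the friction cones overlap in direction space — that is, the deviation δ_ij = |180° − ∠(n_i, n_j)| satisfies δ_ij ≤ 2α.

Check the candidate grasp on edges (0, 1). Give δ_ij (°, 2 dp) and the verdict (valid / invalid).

δ = 134.20°, invalid

α = atan 0.75 = 36.87°;  2α = 73.74°
edge 0: e_0 = (+2.01, +0.69);  n_0 = (+0.3247, -0.9458)
edge 1: e_1 = (+1.08, +2.29);  n_1 = (+0.9045, -0.4266)
∠(n_0, n_1) = 45.80°
δ = |180° − 45.80°| = 134.20°
134.20° > 2α = 73.74°  →  invalid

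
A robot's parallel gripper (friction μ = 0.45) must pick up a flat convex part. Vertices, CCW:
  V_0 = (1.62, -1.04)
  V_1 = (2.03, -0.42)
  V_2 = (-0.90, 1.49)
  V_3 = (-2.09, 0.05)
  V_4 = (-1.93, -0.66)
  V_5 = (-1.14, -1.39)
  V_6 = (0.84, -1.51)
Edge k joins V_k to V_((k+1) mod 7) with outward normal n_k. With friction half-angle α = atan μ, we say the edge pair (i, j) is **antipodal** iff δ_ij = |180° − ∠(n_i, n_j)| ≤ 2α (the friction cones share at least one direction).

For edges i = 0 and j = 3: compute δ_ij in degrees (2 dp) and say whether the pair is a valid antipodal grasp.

δ = 46.18°, valid

α = atan 0.45 = 24.23°;  2α = 48.46°
edge 0: e_0 = (+0.41, +0.62);  n_0 = (+0.8341, -0.5516)
edge 3: e_3 = (+0.16, -0.71);  n_3 = (-0.9755, -0.2198)
∠(n_0, n_3) = 133.82°
δ = |180° − 133.82°| = 46.18°
46.18° ≤ 2α = 48.46°  →  valid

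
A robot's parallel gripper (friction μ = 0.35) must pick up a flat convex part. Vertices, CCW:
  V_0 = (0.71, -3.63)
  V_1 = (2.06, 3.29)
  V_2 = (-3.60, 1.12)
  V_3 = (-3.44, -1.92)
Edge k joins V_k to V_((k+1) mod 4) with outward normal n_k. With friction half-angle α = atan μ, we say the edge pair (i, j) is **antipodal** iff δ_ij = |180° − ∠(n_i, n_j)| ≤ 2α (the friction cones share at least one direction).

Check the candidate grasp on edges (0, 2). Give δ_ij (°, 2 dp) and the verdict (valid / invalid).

α = atan 0.35 = 19.29°;  2α = 38.58°
edge 0: e_0 = (+1.35, +6.92);  n_0 = (+0.9815, -0.1915)
edge 2: e_2 = (+0.16, -3.04);  n_2 = (-0.9986, -0.0526)
∠(n_0, n_2) = 165.95°
δ = |180° − 165.95°| = 14.05°
14.05° ≤ 2α = 38.58°  →  valid

δ = 14.05°, valid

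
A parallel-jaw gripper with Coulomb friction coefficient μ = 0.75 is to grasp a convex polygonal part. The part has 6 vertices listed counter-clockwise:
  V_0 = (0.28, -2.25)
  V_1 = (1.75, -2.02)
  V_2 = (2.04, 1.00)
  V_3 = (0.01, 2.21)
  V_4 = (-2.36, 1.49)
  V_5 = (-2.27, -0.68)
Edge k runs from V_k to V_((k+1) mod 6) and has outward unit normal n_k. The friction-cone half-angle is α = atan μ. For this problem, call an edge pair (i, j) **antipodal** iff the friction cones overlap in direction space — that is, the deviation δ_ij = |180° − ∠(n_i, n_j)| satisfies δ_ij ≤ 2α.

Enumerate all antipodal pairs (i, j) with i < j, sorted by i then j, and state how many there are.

count = 8; pairs: (0,2), (0,3), (1,3), (1,4), (1,5), (2,4), (2,5), (3,5)

α = atan 0.75 = 36.87°;  2α = 73.74°
n_0 = (+0.1546, -0.9880)
n_1 = (+0.9954, -0.0956)
n_2 = (+0.5120, +0.8590)
n_3 = (-0.2907, +0.9568)
n_4 = (-0.9991, -0.0414)
n_5 = (-0.5243, -0.8515)
  (0,1): δ = 104.38°  ·
  (0,2): δ = 39.69°  ✓
  (0,3): δ = 8.01°  ✓
  (0,4): δ = 83.48°  ·
  (0,5): δ = 139.49°  ·
  (1,2): δ = 115.31°  ·
  (1,3): δ = 67.62°  ✓
  (1,4): δ = 7.86°  ✓
  (1,5): δ = 63.87°  ✓
  (2,3): δ = 132.30°  ·
  (2,4): δ = 56.83°  ✓
  (2,5): δ = 0.82°  ✓
  (3,4): δ = 104.52°  ·
  (3,5): δ = 48.52°  ✓
  (4,5): δ = 123.99°  ·
antipodal pairs: 8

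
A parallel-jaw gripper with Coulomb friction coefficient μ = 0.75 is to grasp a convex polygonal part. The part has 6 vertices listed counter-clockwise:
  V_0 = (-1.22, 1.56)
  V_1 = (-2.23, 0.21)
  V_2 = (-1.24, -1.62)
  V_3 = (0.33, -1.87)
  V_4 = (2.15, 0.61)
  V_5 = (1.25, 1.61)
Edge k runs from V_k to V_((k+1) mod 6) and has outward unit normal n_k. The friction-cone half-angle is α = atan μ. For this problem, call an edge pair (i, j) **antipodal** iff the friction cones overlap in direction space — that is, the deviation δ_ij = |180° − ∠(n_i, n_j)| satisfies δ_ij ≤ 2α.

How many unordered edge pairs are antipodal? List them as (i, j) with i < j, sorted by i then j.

α = atan 0.75 = 36.87°;  2α = 73.74°
n_0 = (-0.8007, +0.5991)
n_1 = (-0.8795, -0.4758)
n_2 = (-0.1573, -0.9876)
n_3 = (+0.8062, -0.5916)
n_4 = (+0.7433, +0.6690)
n_5 = (-0.0202, +0.9998)
  (0,1): δ = 114.79°  ·
  (0,2): δ = 62.25°  ✓
  (0,3): δ = 0.53°  ✓
  (0,4): δ = 78.79°  ·
  (0,5): δ = 127.96°  ·
  (1,2): δ = 127.46°  ·
  (1,3): δ = 64.69°  ✓
  (1,4): δ = 13.57°  ✓
  (1,5): δ = 62.75°  ✓
  (2,3): δ = 117.23°  ·
  (2,4): δ = 38.97°  ✓
  (2,5): δ = 10.21°  ✓
  (3,4): δ = 101.74°  ·
  (3,5): δ = 52.57°  ✓
  (4,5): δ = 130.83°  ·
antipodal pairs: 8

count = 8; pairs: (0,2), (0,3), (1,3), (1,4), (1,5), (2,4), (2,5), (3,5)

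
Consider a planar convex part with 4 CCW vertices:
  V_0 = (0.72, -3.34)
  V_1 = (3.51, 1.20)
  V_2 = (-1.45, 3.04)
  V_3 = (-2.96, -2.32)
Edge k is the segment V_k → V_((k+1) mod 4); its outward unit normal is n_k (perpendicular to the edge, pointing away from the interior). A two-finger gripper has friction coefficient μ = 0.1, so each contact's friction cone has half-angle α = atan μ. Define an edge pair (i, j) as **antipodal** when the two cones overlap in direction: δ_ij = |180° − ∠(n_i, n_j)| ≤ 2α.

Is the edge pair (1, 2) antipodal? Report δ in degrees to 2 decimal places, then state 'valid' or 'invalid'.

α = atan 0.1 = 5.71°;  2α = 11.42°
edge 1: e_1 = (-4.96, +1.84);  n_1 = (+0.3478, +0.9376)
edge 2: e_2 = (-1.51, -5.36);  n_2 = (-0.9625, +0.2712)
∠(n_1, n_2) = 94.62°
δ = |180° − 94.62°| = 85.38°
85.38° > 2α = 11.42°  →  invalid

δ = 85.38°, invalid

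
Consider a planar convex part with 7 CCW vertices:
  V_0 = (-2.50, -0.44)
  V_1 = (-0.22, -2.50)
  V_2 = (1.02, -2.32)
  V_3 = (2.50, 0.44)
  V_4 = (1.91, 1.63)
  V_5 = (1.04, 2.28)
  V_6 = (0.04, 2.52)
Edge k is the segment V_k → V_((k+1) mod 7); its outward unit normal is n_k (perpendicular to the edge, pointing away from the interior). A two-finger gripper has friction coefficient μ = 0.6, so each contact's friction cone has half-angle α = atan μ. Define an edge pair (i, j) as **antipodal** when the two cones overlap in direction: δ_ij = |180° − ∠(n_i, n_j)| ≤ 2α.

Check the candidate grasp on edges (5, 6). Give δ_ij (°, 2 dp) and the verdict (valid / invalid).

α = atan 0.6 = 30.96°;  2α = 61.93°
edge 5: e_5 = (-1.00, +0.24);  n_5 = (+0.2334, +0.9724)
edge 6: e_6 = (-2.54, -2.96);  n_6 = (-0.7589, +0.6512)
∠(n_5, n_6) = 62.86°
δ = |180° − 62.86°| = 117.14°
117.14° > 2α = 61.93°  →  invalid

δ = 117.14°, invalid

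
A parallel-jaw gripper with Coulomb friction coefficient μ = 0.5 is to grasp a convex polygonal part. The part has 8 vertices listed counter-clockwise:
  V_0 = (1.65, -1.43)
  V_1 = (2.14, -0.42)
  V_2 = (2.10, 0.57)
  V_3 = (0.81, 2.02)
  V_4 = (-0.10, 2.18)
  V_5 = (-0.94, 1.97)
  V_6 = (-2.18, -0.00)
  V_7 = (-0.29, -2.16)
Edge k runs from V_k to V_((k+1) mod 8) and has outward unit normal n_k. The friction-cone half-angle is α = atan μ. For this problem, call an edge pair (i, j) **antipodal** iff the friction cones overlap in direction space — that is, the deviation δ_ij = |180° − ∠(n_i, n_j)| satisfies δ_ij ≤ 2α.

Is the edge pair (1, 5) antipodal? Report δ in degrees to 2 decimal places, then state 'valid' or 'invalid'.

α = atan 0.5 = 26.57°;  2α = 53.13°
edge 1: e_1 = (-0.04, +0.99);  n_1 = (+0.9992, +0.0404)
edge 5: e_5 = (-1.24, -1.97);  n_5 = (-0.8463, +0.5327)
∠(n_1, n_5) = 145.50°
δ = |180° − 145.50°| = 34.50°
34.50° ≤ 2α = 53.13°  →  valid

δ = 34.50°, valid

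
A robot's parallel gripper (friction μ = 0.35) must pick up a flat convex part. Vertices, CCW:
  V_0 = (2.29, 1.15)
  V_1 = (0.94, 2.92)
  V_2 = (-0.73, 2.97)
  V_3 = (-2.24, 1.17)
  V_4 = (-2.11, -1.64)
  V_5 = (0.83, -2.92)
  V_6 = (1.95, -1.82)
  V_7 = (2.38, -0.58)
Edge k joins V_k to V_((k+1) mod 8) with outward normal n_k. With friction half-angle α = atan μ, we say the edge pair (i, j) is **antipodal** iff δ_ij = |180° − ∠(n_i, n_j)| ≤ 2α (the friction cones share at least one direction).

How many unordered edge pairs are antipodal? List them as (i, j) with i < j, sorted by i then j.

count = 7; pairs: (0,3), (0,4), (1,4), (2,5), (2,6), (3,6), (3,7)

α = atan 0.35 = 19.29°;  2α = 38.58°
n_0 = (+0.7951, +0.6064)
n_1 = (+0.0299, +0.9996)
n_2 = (-0.7661, +0.6427)
n_3 = (-0.9989, -0.0462)
n_4 = (-0.3992, -0.9169)
n_5 = (+0.7007, -0.7134)
n_6 = (+0.9448, -0.3276)
n_7 = (+0.9986, +0.0520)
  (0,1): δ = 129.05°  ·
  (0,2): δ = 77.33°  ·
  (0,3): δ = 34.68°  ✓
  (0,4): δ = 29.14°  ✓
  (0,5): δ = 97.15°  ·
  (0,6): δ = 123.54°  ·
  (0,7): δ = 145.64°  ·
  (1,2): δ = 128.28°  ·
  (1,3): δ = 85.64°  ·
  (1,4): δ = 21.81°  ✓
  (1,5): δ = 46.20°  ·
  (1,6): δ = 72.59°  ·
  (1,7): δ = 94.69°  ·
  (2,3): δ = 137.36°  ·
  (2,4): δ = 73.53°  ·
  (2,5): δ = 5.52°  ✓
  (2,6): δ = 20.87°  ✓
  (2,7): δ = 42.97°  ·
  (3,4): δ = 116.18°  ·
  (3,5): δ = 48.16°  ·
  (3,6): δ = 21.77°  ✓
  (3,7): δ = 0.33°  ✓
  (4,5): δ = 111.99°  ·
  (4,6): δ = 85.60°  ·
  (4,7): δ = 63.49°  ·
  (5,6): δ = 153.61°  ·
  (5,7): δ = 131.51°  ·
  (6,7): δ = 157.90°  ·
antipodal pairs: 7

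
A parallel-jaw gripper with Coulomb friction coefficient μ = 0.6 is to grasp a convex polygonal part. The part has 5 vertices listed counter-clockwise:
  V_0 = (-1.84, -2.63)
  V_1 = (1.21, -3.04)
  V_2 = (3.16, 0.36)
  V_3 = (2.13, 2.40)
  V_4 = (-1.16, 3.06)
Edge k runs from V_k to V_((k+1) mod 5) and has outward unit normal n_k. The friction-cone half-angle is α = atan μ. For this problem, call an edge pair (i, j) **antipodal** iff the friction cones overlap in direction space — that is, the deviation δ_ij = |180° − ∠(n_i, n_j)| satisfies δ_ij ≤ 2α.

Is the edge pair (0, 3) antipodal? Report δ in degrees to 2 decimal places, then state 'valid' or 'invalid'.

δ = 3.69°, valid

α = atan 0.6 = 30.96°;  2α = 61.93°
edge 0: e_0 = (+3.05, -0.41);  n_0 = (-0.1332, -0.9911)
edge 3: e_3 = (-3.29, +0.66);  n_3 = (+0.1967, +0.9805)
∠(n_0, n_3) = 176.31°
δ = |180° − 176.31°| = 3.69°
3.69° ≤ 2α = 61.93°  →  valid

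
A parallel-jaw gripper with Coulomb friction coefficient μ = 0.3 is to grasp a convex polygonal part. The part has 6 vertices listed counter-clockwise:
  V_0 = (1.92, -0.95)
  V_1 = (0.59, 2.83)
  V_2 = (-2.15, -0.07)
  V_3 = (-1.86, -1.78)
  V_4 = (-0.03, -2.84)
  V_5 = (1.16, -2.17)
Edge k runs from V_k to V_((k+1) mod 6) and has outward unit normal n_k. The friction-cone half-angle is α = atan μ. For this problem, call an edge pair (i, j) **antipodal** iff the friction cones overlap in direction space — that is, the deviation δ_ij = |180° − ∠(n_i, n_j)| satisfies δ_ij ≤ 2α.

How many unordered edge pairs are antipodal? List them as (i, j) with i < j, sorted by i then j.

α = atan 0.3 = 16.70°;  2α = 33.40°
n_0 = (+0.9433, +0.3319)
n_1 = (-0.7269, +0.6868)
n_2 = (-0.9859, -0.1672)
n_3 = (-0.5012, -0.8653)
n_4 = (+0.4906, -0.8714)
n_5 = (+0.8488, -0.5287)
  (0,1): δ = 62.76°  ·
  (0,2): δ = 9.76°  ✓
  (0,3): δ = 40.53°  ·
  (0,4): δ = 100.00°  ·
  (0,5): δ = 128.69°  ·
  (1,2): δ = 127.00°  ·
  (1,3): δ = 76.71°  ·
  (1,4): δ = 17.24°  ✓
  (1,5): δ = 11.45°  ✓
  (2,3): δ = 129.71°  ·
  (2,4): δ = 70.24°  ·
  (2,5): δ = 41.55°  ·
  (3,4): δ = 120.54°  ·
  (3,5): δ = 91.84°  ·
  (4,5): δ = 151.30°  ·
antipodal pairs: 3

count = 3; pairs: (0,2), (1,4), (1,5)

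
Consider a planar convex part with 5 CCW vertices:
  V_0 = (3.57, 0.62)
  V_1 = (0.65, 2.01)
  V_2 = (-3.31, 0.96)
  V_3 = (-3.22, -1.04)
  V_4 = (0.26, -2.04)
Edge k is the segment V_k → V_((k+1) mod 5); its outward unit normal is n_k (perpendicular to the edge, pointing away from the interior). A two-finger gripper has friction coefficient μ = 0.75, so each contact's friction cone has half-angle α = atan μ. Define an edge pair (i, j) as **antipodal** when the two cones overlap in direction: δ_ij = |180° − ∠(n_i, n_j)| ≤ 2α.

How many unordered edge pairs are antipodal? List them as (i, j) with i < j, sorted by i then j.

count = 6; pairs: (0,2), (0,3), (0,4), (1,3), (1,4), (2,4)

α = atan 0.75 = 36.87°;  2α = 73.74°
n_0 = (+0.4298, +0.9029)
n_1 = (-0.2563, +0.9666)
n_2 = (-0.9990, -0.0450)
n_3 = (-0.2762, -0.9611)
n_4 = (+0.6264, -0.7795)
  (0,1): δ = 139.69°  ·
  (0,2): δ = 61.97°  ✓
  (0,3): δ = 9.42°  ✓
  (0,4): δ = 64.24°  ✓
  (1,2): δ = 102.27°  ·
  (1,3): δ = 30.88°  ✓
  (1,4): δ = 23.94°  ✓
  (2,3): δ = 108.61°  ·
  (2,4): δ = 53.79°  ✓
  (3,4): δ = 125.18°  ·
antipodal pairs: 6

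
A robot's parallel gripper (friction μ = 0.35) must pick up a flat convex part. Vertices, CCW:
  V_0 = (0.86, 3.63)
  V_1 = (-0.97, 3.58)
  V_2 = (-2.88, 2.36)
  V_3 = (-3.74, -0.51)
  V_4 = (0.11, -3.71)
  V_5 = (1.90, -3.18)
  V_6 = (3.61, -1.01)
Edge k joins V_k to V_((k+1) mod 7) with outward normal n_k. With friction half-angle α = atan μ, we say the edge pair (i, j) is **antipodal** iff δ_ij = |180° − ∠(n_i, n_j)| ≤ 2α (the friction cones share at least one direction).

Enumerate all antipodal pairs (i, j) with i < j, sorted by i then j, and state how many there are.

α = atan 0.35 = 19.29°;  2α = 38.58°
n_0 = (-0.0273, +0.9996)
n_1 = (-0.5383, +0.8428)
n_2 = (-0.9579, +0.2870)
n_3 = (-0.6392, -0.7690)
n_4 = (+0.2839, -0.9589)
n_5 = (+0.7854, -0.6189)
n_6 = (+0.8603, +0.5099)
  (0,1): δ = 149.00°  ·
  (0,2): δ = 108.25°  ·
  (0,3): δ = 41.30°  ·
  (0,4): δ = 14.93°  ✓
  (0,5): δ = 50.20°  ·
  (0,6): δ = 119.09°  ·
  (1,2): δ = 139.25°  ·
  (1,3): δ = 72.30°  ·
  (1,4): δ = 16.07°  ✓
  (1,5): δ = 19.19°  ✓
  (1,6): δ = 88.09°  ·
  (2,3): δ = 113.05°  ·
  (2,4): δ = 56.83°  ·
  (2,5): δ = 21.56°  ✓
  (2,6): δ = 47.33°  ·
  (3,4): δ = 123.77°  ·
  (3,5): δ = 88.51°  ·
  (3,6): δ = 19.61°  ✓
  (4,5): δ = 144.73°  ·
  (4,6): δ = 75.84°  ·
  (5,6): δ = 111.11°  ·
antipodal pairs: 5

count = 5; pairs: (0,4), (1,4), (1,5), (2,5), (3,6)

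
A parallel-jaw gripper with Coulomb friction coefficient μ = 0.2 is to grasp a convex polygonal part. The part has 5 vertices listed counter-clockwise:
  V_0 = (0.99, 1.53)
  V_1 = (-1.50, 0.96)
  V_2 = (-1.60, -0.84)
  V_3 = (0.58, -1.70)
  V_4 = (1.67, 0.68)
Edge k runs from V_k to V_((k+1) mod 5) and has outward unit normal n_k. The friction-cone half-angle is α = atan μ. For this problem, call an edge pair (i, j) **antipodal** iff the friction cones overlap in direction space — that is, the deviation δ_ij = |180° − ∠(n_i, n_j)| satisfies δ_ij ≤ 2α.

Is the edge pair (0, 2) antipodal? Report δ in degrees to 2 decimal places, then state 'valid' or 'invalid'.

α = atan 0.2 = 11.31°;  2α = 22.62°
edge 0: e_0 = (-2.49, -0.57);  n_0 = (-0.2231, +0.9748)
edge 2: e_2 = (+2.18, -0.86);  n_2 = (-0.3670, -0.9302)
∠(n_0, n_2) = 145.58°
δ = |180° − 145.58°| = 34.42°
34.42° > 2α = 22.62°  →  invalid

δ = 34.42°, invalid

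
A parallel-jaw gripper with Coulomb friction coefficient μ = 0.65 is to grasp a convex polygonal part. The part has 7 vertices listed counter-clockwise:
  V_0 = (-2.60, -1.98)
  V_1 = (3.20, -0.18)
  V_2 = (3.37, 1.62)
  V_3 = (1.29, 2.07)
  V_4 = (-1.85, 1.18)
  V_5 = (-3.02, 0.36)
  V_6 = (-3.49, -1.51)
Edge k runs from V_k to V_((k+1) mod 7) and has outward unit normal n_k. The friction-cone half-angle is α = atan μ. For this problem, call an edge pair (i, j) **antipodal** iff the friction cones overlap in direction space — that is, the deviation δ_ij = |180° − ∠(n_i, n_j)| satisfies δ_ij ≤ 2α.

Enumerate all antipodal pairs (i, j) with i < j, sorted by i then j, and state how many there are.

count = 9; pairs: (0,2), (0,3), (0,4), (0,5), (1,4), (1,5), (2,6), (3,6), (4,6)

α = atan 0.65 = 33.02°;  2α = 66.05°
n_0 = (+0.2964, -0.9551)
n_1 = (+0.9956, -0.0940)
n_2 = (+0.2115, +0.9774)
n_3 = (-0.2727, +0.9621)
n_4 = (-0.5739, +0.8189)
n_5 = (-0.9698, +0.2438)
n_6 = (-0.4670, -0.8843)
  (0,1): δ = 112.64°  ·
  (0,2): δ = 29.45°  ✓
  (0,3): δ = 1.42°  ✓
  (0,4): δ = 17.78°  ✓
  (0,5): δ = 58.65°  ✓
  (0,6): δ = 134.92°  ·
  (1,2): δ = 96.81°  ·
  (1,3): δ = 68.78°  ·
  (1,4): δ = 49.58°  ✓
  (1,5): δ = 8.71°  ✓
  (1,6): δ = 67.56°  ·
  (2,3): δ = 151.97°  ·
  (2,4): δ = 132.77°  ·
  (2,5): δ = 91.90°  ·
  (2,6): δ = 15.63°  ✓
  (3,4): δ = 160.80°  ·
  (3,5): δ = 119.93°  ·
  (3,6): δ = 43.66°  ✓
  (4,5): δ = 139.13°  ·
  (4,6): δ = 62.86°  ✓
  (5,6): δ = 103.73°  ·
antipodal pairs: 9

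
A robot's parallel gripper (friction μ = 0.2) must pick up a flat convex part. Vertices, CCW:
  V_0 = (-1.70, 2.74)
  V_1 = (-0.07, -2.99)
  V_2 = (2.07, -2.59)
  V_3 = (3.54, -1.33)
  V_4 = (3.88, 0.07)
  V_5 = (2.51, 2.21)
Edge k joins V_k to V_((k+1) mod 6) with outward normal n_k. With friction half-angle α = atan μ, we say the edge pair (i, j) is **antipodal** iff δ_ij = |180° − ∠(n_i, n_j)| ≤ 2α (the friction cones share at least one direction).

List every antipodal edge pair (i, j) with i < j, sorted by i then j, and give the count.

α = atan 0.2 = 11.31°;  2α = 22.62°
n_0 = (-0.9618, -0.2736)
n_1 = (+0.1837, -0.9830)
n_2 = (+0.6508, -0.7593)
n_3 = (+0.9718, -0.2360)
n_4 = (+0.8422, +0.5392)
n_5 = (+0.1249, +0.9922)
  (0,1): δ = 95.29°  ·
  (0,2): δ = 65.28°  ·
  (0,3): δ = 29.53°  ·
  (0,4): δ = 16.75°  ✓
  (0,5): δ = 66.95°  ·
  (1,2): δ = 149.99°  ·
  (1,3): δ = 114.24°  ·
  (1,4): δ = 67.96°  ·
  (1,5): δ = 17.76°  ✓
  (2,3): δ = 144.25°  ·
  (2,4): δ = 97.97°  ·
  (2,5): δ = 47.78°  ·
  (3,4): δ = 133.72°  ·
  (3,5): δ = 83.52°  ·
  (4,5): δ = 129.80°  ·
antipodal pairs: 2

count = 2; pairs: (0,4), (1,5)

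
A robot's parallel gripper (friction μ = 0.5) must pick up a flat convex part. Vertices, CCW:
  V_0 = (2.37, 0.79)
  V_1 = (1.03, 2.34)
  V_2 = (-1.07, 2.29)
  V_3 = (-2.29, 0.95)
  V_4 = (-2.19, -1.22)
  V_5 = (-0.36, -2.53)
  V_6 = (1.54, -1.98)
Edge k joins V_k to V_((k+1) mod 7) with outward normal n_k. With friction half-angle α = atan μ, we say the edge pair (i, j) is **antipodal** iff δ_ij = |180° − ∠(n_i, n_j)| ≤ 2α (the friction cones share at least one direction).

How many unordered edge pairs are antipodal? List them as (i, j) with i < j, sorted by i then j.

count = 7; pairs: (0,3), (0,4), (1,4), (1,5), (2,5), (2,6), (3,6)

α = atan 0.5 = 26.57°;  2α = 53.13°
n_0 = (+0.7565, +0.6540)
n_1 = (-0.0238, +0.9997)
n_2 = (-0.7394, +0.6732)
n_3 = (-0.9989, -0.0460)
n_4 = (-0.5821, -0.8131)
n_5 = (+0.2781, -0.9606)
n_6 = (+0.9579, -0.2870)
  (0,1): δ = 129.48°  ·
  (0,2): δ = 83.16°  ·
  (0,3): δ = 38.21°  ✓
  (0,4): δ = 13.56°  ✓
  (0,5): δ = 65.30°  ·
  (0,6): δ = 122.48°  ·
  (1,2): δ = 133.68°  ·
  (1,3): δ = 88.73°  ·
  (1,4): δ = 36.96°  ✓
  (1,5): δ = 14.78°  ✓
  (1,6): δ = 71.96°  ·
  (2,3): δ = 135.05°  ·
  (2,4): δ = 83.28°  ·
  (2,5): δ = 31.54°  ✓
  (2,6): δ = 25.64°  ✓
  (3,4): δ = 128.24°  ·
  (3,5): δ = 76.49°  ·
  (3,6): δ = 19.32°  ✓
  (4,5): δ = 128.26°  ·
  (4,6): δ = 71.08°  ·
  (5,6): δ = 122.82°  ·
antipodal pairs: 7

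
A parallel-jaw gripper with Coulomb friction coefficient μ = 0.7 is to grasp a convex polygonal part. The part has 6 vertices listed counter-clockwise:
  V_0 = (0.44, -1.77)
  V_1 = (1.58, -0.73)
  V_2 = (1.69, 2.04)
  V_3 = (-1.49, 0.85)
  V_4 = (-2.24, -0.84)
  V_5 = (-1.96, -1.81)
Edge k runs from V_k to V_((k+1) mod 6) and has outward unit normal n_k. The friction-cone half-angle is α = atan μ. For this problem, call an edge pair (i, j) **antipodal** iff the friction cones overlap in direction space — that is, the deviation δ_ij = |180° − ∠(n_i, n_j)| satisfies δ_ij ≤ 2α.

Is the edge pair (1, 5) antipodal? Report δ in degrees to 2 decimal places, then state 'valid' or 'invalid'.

α = atan 0.7 = 34.99°;  2α = 69.98°
edge 1: e_1 = (+0.11, +2.77);  n_1 = (+0.9992, -0.0397)
edge 5: e_5 = (+2.40, +0.04);  n_5 = (+0.0167, -0.9999)
∠(n_1, n_5) = 86.77°
δ = |180° − 86.77°| = 93.23°
93.23° > 2α = 69.98°  →  invalid

δ = 93.23°, invalid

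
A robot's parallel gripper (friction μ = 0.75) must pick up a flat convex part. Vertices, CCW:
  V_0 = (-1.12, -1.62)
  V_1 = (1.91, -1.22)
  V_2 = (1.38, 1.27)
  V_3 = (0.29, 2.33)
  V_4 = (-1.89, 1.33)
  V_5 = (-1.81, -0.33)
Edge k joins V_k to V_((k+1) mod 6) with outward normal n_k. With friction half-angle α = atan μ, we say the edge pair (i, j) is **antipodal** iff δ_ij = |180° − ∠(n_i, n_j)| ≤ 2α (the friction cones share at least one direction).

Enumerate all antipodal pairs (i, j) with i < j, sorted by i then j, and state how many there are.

count = 6; pairs: (0,2), (0,3), (1,4), (1,5), (2,4), (2,5)

α = atan 0.75 = 36.87°;  2α = 73.74°
n_0 = (+0.1309, -0.9914)
n_1 = (+0.9781, +0.2082)
n_2 = (+0.6972, +0.7169)
n_3 = (-0.4169, +0.9089)
n_4 = (-0.9988, -0.0481)
n_5 = (-0.8818, -0.4717)
  (0,1): δ = 85.50°  ·
  (0,2): δ = 51.72°  ✓
  (0,3): δ = 17.12°  ✓
  (0,4): δ = 85.24°  ·
  (0,5): δ = 110.62°  ·
  (1,2): δ = 146.22°  ·
  (1,3): δ = 77.37°  ·
  (1,4): δ = 9.26°  ✓
  (1,5): δ = 16.13°  ✓
  (2,3): δ = 111.16°  ·
  (2,4): δ = 43.04°  ✓
  (2,5): δ = 17.66°  ✓
  (3,4): δ = 111.88°  ·
  (3,5): δ = 86.50°  ·
  (4,5): δ = 154.62°  ·
antipodal pairs: 6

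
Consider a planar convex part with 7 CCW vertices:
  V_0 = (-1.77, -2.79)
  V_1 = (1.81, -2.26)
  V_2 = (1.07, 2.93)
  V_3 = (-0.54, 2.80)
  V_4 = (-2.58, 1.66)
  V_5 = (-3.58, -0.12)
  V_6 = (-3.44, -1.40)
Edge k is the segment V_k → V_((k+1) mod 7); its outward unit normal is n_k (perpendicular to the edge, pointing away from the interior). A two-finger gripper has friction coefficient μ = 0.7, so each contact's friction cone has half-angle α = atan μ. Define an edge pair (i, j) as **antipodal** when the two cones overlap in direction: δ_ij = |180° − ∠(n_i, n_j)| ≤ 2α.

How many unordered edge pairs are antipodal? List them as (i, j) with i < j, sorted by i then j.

α = atan 0.7 = 34.99°;  2α = 69.98°
n_0 = (+0.1464, -0.9892)
n_1 = (+0.9900, +0.1412)
n_2 = (-0.0805, +0.9968)
n_3 = (-0.4878, +0.8729)
n_4 = (-0.8718, +0.4898)
n_5 = (-0.9941, -0.1087)
n_6 = (-0.6397, -0.7686)
  (0,1): δ = 90.31°  ·
  (0,2): δ = 3.80°  ✓
  (0,3): δ = 20.78°  ✓
  (0,4): δ = 52.25°  ✓
  (0,5): δ = 87.82°  ·
  (0,6): δ = 131.81°  ·
  (1,2): δ = 93.50°  ·
  (1,3): δ = 68.92°  ✓
  (1,4): δ = 37.44°  ✓
  (1,5): δ = 1.87°  ✓
  (1,6): δ = 42.11°  ✓
  (2,3): δ = 155.42°  ·
  (2,4): δ = 123.94°  ·
  (2,5): δ = 88.37°  ·
  (2,6): δ = 44.39°  ✓
  (3,4): δ = 148.52°  ·
  (3,5): δ = 112.96°  ·
  (3,6): δ = 68.97°  ✓
  (4,5): δ = 144.43°  ·
  (4,6): δ = 100.44°  ·
  (5,6): δ = 136.01°  ·
antipodal pairs: 9

count = 9; pairs: (0,2), (0,3), (0,4), (1,3), (1,4), (1,5), (1,6), (2,6), (3,6)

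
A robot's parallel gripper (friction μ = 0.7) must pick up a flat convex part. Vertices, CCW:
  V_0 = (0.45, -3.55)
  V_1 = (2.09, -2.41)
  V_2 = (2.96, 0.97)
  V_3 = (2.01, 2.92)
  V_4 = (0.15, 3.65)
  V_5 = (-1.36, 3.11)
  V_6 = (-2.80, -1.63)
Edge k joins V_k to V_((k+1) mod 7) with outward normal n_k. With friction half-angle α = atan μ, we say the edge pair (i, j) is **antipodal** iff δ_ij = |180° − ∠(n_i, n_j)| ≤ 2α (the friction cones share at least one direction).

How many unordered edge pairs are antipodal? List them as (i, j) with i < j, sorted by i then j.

count = 9; pairs: (0,3), (0,4), (0,5), (1,4), (1,5), (2,5), (2,6), (3,6), (4,6)

α = atan 0.7 = 34.99°;  2α = 69.98°
n_0 = (+0.5708, -0.8211)
n_1 = (+0.9684, -0.2493)
n_2 = (+0.8990, +0.4380)
n_3 = (+0.3653, +0.9309)
n_4 = (-0.3367, +0.9416)
n_5 = (-0.9568, +0.2907)
n_6 = (-0.5086, -0.8610)
  (0,1): δ = 139.24°  ·
  (0,2): δ = 98.83°  ·
  (0,3): δ = 56.23°  ✓
  (0,4): δ = 15.13°  ✓
  (0,5): δ = 38.30°  ✓
  (0,6): δ = 114.62°  ·
  (1,2): δ = 139.59°  ·
  (1,3): δ = 96.99°  ·
  (1,4): δ = 55.89°  ✓
  (1,5): δ = 2.46°  ✓
  (1,6): δ = 73.86°  ·
  (2,3): δ = 137.40°  ·
  (2,4): δ = 96.30°  ·
  (2,5): δ = 42.87°  ✓
  (2,6): δ = 33.45°  ✓
  (3,4): δ = 138.89°  ·
  (3,5): δ = 85.47°  ·
  (3,6): δ = 9.14°  ✓
  (4,5): δ = 126.58°  ·
  (4,6): δ = 50.25°  ✓
  (5,6): δ = 103.67°  ·
antipodal pairs: 9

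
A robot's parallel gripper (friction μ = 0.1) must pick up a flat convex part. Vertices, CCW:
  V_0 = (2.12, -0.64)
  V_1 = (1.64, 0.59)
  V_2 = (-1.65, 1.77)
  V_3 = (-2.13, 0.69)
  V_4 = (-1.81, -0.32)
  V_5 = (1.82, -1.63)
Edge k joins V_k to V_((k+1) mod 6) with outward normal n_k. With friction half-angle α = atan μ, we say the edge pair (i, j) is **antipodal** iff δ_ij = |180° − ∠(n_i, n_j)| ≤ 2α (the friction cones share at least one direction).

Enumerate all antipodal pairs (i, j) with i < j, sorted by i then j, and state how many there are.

count = 3; pairs: (0,3), (1,4), (2,5)

α = atan 0.1 = 5.71°;  2α = 11.42°
n_0 = (+0.9316, +0.3635)
n_1 = (+0.3376, +0.9413)
n_2 = (-0.9138, +0.4061)
n_3 = (-0.9533, -0.3020)
n_4 = (-0.3395, -0.9406)
n_5 = (+0.9570, -0.2900)
  (0,1): δ = 131.05°  ·
  (0,2): δ = 45.28°  ·
  (0,3): δ = 3.74°  ✓
  (0,4): δ = 48.84°  ·
  (0,5): δ = 141.82°  ·
  (1,2): δ = 94.23°  ·
  (1,3): δ = 52.69°  ·
  (1,4): δ = 0.11°  ✓
  (1,5): δ = 92.87°  ·
  (2,3): δ = 138.46°  ·
  (2,4): δ = 85.88°  ·
  (2,5): δ = 7.10°  ✓
  (3,4): δ = 127.42°  ·
  (3,5): δ = 34.44°  ·
  (4,5): δ = 87.01°  ·
antipodal pairs: 3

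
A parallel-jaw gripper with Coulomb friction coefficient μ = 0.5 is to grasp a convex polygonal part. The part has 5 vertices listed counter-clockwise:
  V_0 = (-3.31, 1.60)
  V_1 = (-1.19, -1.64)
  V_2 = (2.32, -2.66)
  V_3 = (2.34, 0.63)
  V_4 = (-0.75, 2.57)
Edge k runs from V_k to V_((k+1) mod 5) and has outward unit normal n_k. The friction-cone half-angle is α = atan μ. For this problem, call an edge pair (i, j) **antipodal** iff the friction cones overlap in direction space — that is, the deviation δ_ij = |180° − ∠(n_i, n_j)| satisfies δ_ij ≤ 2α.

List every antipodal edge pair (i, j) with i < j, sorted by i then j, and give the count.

α = atan 0.5 = 26.57°;  2α = 53.13°
n_0 = (-0.8368, -0.5475)
n_1 = (-0.2791, -0.9603)
n_2 = (+1.0000, -0.0061)
n_3 = (+0.5317, +0.8469)
n_4 = (-0.3543, +0.9351)
  (0,1): δ = 139.40°  ·
  (0,2): δ = 33.55°  ✓
  (0,3): δ = 24.68°  ✓
  (0,4): δ = 77.55°  ·
  (1,2): δ = 74.14°  ·
  (1,3): δ = 15.92°  ✓
  (1,4): δ = 36.96°  ✓
  (2,3): δ = 121.77°  ·
  (2,4): δ = 68.90°  ·
  (3,4): δ = 127.13°  ·
antipodal pairs: 4

count = 4; pairs: (0,2), (0,3), (1,3), (1,4)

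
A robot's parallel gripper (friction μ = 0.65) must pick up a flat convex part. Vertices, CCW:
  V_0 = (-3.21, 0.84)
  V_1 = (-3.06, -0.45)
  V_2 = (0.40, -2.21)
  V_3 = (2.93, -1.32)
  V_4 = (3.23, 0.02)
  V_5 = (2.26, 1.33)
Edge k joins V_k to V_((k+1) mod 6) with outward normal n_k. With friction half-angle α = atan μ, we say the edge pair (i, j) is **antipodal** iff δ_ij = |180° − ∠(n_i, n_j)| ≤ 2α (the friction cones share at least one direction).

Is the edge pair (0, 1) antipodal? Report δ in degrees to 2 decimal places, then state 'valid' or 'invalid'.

δ = 123.59°, invalid

α = atan 0.65 = 33.02°;  2α = 66.05°
edge 0: e_0 = (+0.15, -1.29);  n_0 = (-0.9933, -0.1155)
edge 1: e_1 = (+3.46, -1.76);  n_1 = (-0.4534, -0.8913)
∠(n_0, n_1) = 56.41°
δ = |180° − 56.41°| = 123.59°
123.59° > 2α = 66.05°  →  invalid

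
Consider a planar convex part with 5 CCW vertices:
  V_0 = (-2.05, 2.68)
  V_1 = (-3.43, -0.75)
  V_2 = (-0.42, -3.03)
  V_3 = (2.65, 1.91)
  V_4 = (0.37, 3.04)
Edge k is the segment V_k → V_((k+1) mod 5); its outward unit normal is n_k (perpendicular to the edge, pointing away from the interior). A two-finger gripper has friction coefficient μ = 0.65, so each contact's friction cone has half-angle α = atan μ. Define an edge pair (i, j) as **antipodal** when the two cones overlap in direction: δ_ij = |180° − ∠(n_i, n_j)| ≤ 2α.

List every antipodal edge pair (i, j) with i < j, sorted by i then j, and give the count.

count = 4; pairs: (0,2), (1,3), (1,4), (2,4)

α = atan 0.65 = 33.02°;  2α = 66.05°
n_0 = (-0.9277, +0.3733)
n_1 = (-0.6038, -0.7971)
n_2 = (+0.8493, -0.5278)
n_3 = (+0.4441, +0.8960)
n_4 = (-0.1471, +0.9891)
  (0,1): δ = 105.23°  ·
  (0,2): δ = 9.94°  ✓
  (0,3): δ = 85.55°  ·
  (0,4): δ = 120.38°  ·
  (1,2): δ = 84.72°  ·
  (1,3): δ = 10.78°  ✓
  (1,4): δ = 45.60°  ✓
  (2,3): δ = 84.50°  ·
  (2,4): δ = 49.68°  ✓
  (3,4): δ = 145.18°  ·
antipodal pairs: 4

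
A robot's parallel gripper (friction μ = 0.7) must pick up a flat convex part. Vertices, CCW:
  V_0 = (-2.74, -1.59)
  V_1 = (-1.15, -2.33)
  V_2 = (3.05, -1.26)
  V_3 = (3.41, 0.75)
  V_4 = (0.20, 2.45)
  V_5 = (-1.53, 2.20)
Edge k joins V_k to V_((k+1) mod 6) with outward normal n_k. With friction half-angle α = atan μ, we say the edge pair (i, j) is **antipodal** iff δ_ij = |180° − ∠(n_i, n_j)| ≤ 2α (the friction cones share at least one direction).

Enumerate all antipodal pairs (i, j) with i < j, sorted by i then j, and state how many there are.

α = atan 0.7 = 34.99°;  2α = 69.98°
n_0 = (-0.4219, -0.9066)
n_1 = (+0.2469, -0.9690)
n_2 = (+0.9843, -0.1763)
n_3 = (+0.4680, +0.8837)
n_4 = (-0.1430, +0.9897)
n_5 = (-0.9526, +0.3041)
  (0,1): δ = 140.75°  ·
  (0,2): δ = 75.20°  ·
  (0,3): δ = 2.95°  ✓
  (0,4): δ = 33.18°  ✓
  (0,5): δ = 97.25°  ·
  (1,2): δ = 114.45°  ·
  (1,3): δ = 42.20°  ✓
  (1,4): δ = 6.07°  ✓
  (1,5): δ = 58.00°  ✓
  (2,3): δ = 107.75°  ·
  (2,4): δ = 71.62°  ·
  (2,5): δ = 7.55°  ✓
  (3,4): δ = 143.87°  ·
  (3,5): δ = 79.80°  ·
  (4,5): δ = 115.93°  ·
antipodal pairs: 6

count = 6; pairs: (0,3), (0,4), (1,3), (1,4), (1,5), (2,5)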